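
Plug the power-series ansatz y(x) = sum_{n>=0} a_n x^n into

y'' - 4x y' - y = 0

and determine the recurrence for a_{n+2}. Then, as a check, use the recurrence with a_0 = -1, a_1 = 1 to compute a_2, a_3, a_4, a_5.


Substitute y = sum_n a_n x^n.
y''(x) has coefficient (n+2)(n+1) a_{n+2} at x^n;
-4 x y'(x) has coefficient -4 n a_n at x^n (shift);
-y(x) has coefficient -1 a_n at x^n.
Matching x^n: (n+2)(n+1) a_{n+2} + (-4n - 1) a_n = 0.
Thus a_{n+2} = (4n + 1) / ((n+1)(n+2)) * a_n.

Check with a_0 = -1, a_1 = 1 (apply the recurrence for n = 0, 1, 2, 3): a_0 = -1, a_1 = 1, a_2 = -1/2, a_3 = 5/6, a_4 = -3/8, a_5 = 13/24.

a_(n+2) = (4n + 1) / ((n+1)(n+2)) * a_n; check: a_0 = -1, a_1 = 1, a_2 = -1/2, a_3 = 5/6, a_4 = -3/8, a_5 = 13/24


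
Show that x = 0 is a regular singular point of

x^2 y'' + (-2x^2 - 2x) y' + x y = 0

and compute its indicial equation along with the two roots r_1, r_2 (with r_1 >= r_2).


Divide by x^2 to reach normal form y'' + P_1(x) y' + P_2(x) y = 0 with P_1(x) = -2 - 2/x and P_2(x) = 1/x.
x = 0 is a singular point because the y'-coefficient -2 - 2/x has a pole at x = 0 and the y-coefficient 1/x has a pole at x = 0.
It is a regular singular point because x P_1(x) = p(x) = -2x - 2 and x^2 P_2(x) = q(x) = x are polynomials, hence analytic at x = 0.
p(0) = -2,  q(0) = 0.
Indicial equation: r(r-1) + p(0) r + q(0) = 0, i.e. r^2 + (p(0) - 1) r + q(0) = 0, i.e. r^2 - 3 r = 0.
Discriminant: (-3)^2 - 4(0) = 9, so r = (3 ± 3)/2.
Solving: r_1 = 3, r_2 = 0.

indicial: r^2 - 3 r = 0; roots r_1 = 3, r_2 = 0


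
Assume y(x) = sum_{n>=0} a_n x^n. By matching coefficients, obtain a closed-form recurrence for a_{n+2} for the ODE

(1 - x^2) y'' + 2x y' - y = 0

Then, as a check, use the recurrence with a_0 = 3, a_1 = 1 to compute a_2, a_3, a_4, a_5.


Substitute y = sum_n a_n x^n.
(1 - 1 x^2) y'' contributes (n+2)(n+1) a_{n+2} - n(n-1) a_n at x^n.
2 x y'(x) contributes 2 n a_n at x^n.
-y(x) contributes -1 a_n at x^n.
Matching x^n: (n+2)(n+1) a_{n+2} + (-n(n-1) + 2 n - 1) a_n = 0.
Thus a_{n+2} = (n(n-1) - 2 n + 1) / ((n+1)(n+2)) * a_n.

Check with a_0 = 3, a_1 = 1 (apply the recurrence for n = 0, 1, 2, 3): a_0 = 3, a_1 = 1, a_2 = 3/2, a_3 = -1/6, a_4 = -1/8, a_5 = -1/120.

a_(n+2) = (n(n-1) - 2 n + 1) / ((n+1)(n+2)) * a_n; check: a_0 = 3, a_1 = 1, a_2 = 3/2, a_3 = -1/6, a_4 = -1/8, a_5 = -1/120


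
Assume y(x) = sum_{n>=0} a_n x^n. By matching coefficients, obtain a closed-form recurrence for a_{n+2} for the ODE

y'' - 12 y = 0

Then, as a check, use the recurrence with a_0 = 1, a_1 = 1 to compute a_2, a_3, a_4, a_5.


Substitute y = sum_n a_n x^n into y'' + (const) y = 0.
y''(x) = sum_{n>=0} (n+2)(n+1) a_{n+2} x^n.
The ODE becomes sum_n [(n+2)(n+1) a_{n+2} - 12 a_n] x^n = 0.
Setting each coefficient to zero gives the recurrence:
  (n+2)(n+1) a_{n+2} - 12 a_n = 0,
  a_{n+2} = 12 / ((n+1)(n+2)) a_n.

Check with a_0 = 1, a_1 = 1 (apply the recurrence for n = 0, 1, 2, 3): a_0 = 1, a_1 = 1, a_2 = 6, a_3 = 2, a_4 = 6, a_5 = 6/5.

a_{n+2} = 12/((n+1)(n+2)) * a_n; check: a_0 = 1, a_1 = 1, a_2 = 6, a_3 = 2, a_4 = 6, a_5 = 6/5


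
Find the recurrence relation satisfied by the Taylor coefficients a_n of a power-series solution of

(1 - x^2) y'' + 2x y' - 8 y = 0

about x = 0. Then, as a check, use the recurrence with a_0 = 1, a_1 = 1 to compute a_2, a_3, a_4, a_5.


Substitute y = sum_n a_n x^n.
(1 - 1 x^2) y'' contributes (n+2)(n+1) a_{n+2} - n(n-1) a_n at x^n.
2 x y'(x) contributes 2 n a_n at x^n.
-8 y(x) contributes -8 a_n at x^n.
Matching x^n: (n+2)(n+1) a_{n+2} + (-n(n-1) + 2 n - 8) a_n = 0.
Thus a_{n+2} = (n(n-1) - 2 n + 8) / ((n+1)(n+2)) * a_n.

Check with a_0 = 1, a_1 = 1 (apply the recurrence for n = 0, 1, 2, 3): a_0 = 1, a_1 = 1, a_2 = 4, a_3 = 1, a_4 = 2, a_5 = 2/5.

a_(n+2) = (n(n-1) - 2 n + 8) / ((n+1)(n+2)) * a_n; check: a_0 = 1, a_1 = 1, a_2 = 4, a_3 = 1, a_4 = 2, a_5 = 2/5


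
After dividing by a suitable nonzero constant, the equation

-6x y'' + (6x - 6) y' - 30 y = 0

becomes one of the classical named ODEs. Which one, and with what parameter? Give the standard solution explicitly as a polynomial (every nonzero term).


All three coefficients share the factor -6; dividing through by -6 gives  x y'' + (1 - x) y' + 5 y = 0.
This matches the Laguerre equation x y'' + (1 - x) y' + n y = 0 with n = 5; the polynomial solution is L_5(x).
With y = sum_k a_k x^k, matching x^k gives (k+1)k a_{k+1} + (k+1) a_{k+1} - k a_k + n a_k = 0, i.e. (k+1)^2 a_{k+1} = (k - n) a_k = (k - 5) a_k. The right side vanishes at k = 5, so the series terminates at degree 5.
Standard normalization L_n(0) = 1 gives a_0 = 1. Work upward with a_{k+1} = (k - 5) a_k / (k+1)^2:
  a_1 = (0 - 5)(1) / 1^2 = -5/1 = -5
  a_2 = (1 - 5)(-5) / 2^2 = 20/4 = 5
  a_3 = (2 - 5)(5) / 3^2 = -15/9 = -5/3
  a_4 = (3 - 5)(-5/3) / 4^2 = (10/3)/16 = 5/24
  a_5 = (4 - 5)(5/24) / 5^2 = (-5/24)/25 = -1/120
Hence L_5(x) = -x^5/120 + 5 x^4/24 - 5 x^3/3 + 5 x^2 - 5 x + 1.

L_5(x); series = -x^5/120 + 5 x^4/24 - 5 x^3/3 + 5 x^2 - 5 x + 1


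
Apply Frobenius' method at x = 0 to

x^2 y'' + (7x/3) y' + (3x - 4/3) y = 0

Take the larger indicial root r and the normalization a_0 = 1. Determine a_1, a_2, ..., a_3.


Write in Frobenius form y'' + (p(x)/x) y' + (q(x)/x^2) y = 0:
  p(x) = 7/3,  q(x) = 3x - 4/3.
Indicial equation: r(r-1) + (7/3) r + (-4/3) = 0 -> roots r_1 = 2/3, r_2 = -2.
Take r = r_1 = 2/3. Let y(x) = x^r sum_{n>=0} a_n x^n with a_0 = 1.
Substitute y = x^r sum a_n x^n and match x^{r+n}. The recurrence is
  D(n) a_n + 3 a_{n-1} = 0,  where D(n) = (r+n)(r+n-1) + (7/3)(r+n) + (-4/3).
  a_n = -3 / D(n) * a_{n-1}.
Since the indicial polynomial factors as (r - r_1)(r - r_2), D(n) = (r_1 + n - r_1)(r_1 + n - r_2) = n(n + 8/3).
Evaluating step by step (a_0 = 1):
  n = 1: D(1) = 1(1 + 8/3) = 11/3; numerator = -3(1) = -3; a_1 = (-3)/(11/3) = -9/11
  n = 2: D(2) = 2(2 + 8/3) = 28/3; numerator = -3(-9/11) = 27/11; a_2 = (27/11)/(28/3) = 81/308
  n = 3: D(3) = 3(3 + 8/3) = 17; numerator = -3(81/308) = -243/308; a_3 = (-243/308)/(17) = -243/5236

r = 2/3; a_0 = 1; a_1 = -9/11; a_2 = 81/308; a_3 = -243/5236


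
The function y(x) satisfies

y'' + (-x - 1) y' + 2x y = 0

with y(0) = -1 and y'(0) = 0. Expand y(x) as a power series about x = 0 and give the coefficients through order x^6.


Ansatz: y(x) = sum_{n>=0} a_n x^n, so y'(x) = sum_{n>=1} n a_n x^(n-1) and y''(x) = sum_{n>=2} n(n-1) a_n x^(n-2).
Substitute into P(x) y'' + Q(x) y' + R(x) y = 0 with P(x) = 1, Q(x) = -x - 1, R(x) = 2x, and match powers of x.
Initial conditions: a_0 = -1, a_1 = 0.
Setting the coefficient of each power of x to zero and solving order by order (substituting the coefficients already found):
  x^0: 2 a_2 - a_1 = 0  ->  2 a_2 = a_1 = 0  ->  a_2 = 0
  x^1: 6 a_3 - 2 a_2 - a_1 + 2 a_0 = 0  ->  6 a_3 = 2 a_2 + a_1 - 2 a_0 = 2  ->  a_3 = 1/3
  x^2: 12 a_4 - 3 a_3 - 2 a_2 + 2 a_1 = 0  ->  12 a_4 = 3 a_3 + 2 a_2 - 2 a_1 = 1  ->  a_4 = 1/12
  x^3: 20 a_5 - 4 a_4 - 3 a_3 + 2 a_2 = 0  ->  20 a_5 = 4 a_4 + 3 a_3 - 2 a_2 = 4/3  ->  a_5 = 1/15
  x^4: 30 a_6 - 5 a_5 - 4 a_4 + 2 a_3 = 0  ->  30 a_6 = 5 a_5 + 4 a_4 - 2 a_3 = 0  ->  a_6 = 0
Truncated series: y(x) = -1 + (1/3) x^3 + (1/12) x^4 + (1/15) x^5 + O(x^7).

a_0 = -1; a_1 = 0; a_2 = 0; a_3 = 1/3; a_4 = 1/12; a_5 = 1/15; a_6 = 0


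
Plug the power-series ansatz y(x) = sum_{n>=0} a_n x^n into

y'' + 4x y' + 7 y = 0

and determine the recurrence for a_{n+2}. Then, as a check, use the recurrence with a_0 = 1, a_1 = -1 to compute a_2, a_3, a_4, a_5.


Substitute y = sum_n a_n x^n.
y''(x) has coefficient (n+2)(n+1) a_{n+2} at x^n;
4 x y'(x) has coefficient 4 n a_n at x^n (shift);
7 y(x) has coefficient 7 a_n at x^n.
Matching x^n: (n+2)(n+1) a_{n+2} + (4n + 7) a_n = 0.
Thus a_{n+2} = (-4n - 7) / ((n+1)(n+2)) * a_n.

Check with a_0 = 1, a_1 = -1 (apply the recurrence for n = 0, 1, 2, 3): a_0 = 1, a_1 = -1, a_2 = -7/2, a_3 = 11/6, a_4 = 35/8, a_5 = -209/120.

a_(n+2) = (-4n - 7) / ((n+1)(n+2)) * a_n; check: a_0 = 1, a_1 = -1, a_2 = -7/2, a_3 = 11/6, a_4 = 35/8, a_5 = -209/120


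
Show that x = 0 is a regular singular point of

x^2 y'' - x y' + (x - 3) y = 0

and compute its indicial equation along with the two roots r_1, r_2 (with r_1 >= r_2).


Divide by x^2 to reach normal form y'' + P_1(x) y' + P_2(x) y = 0 with P_1(x) = -1/x and P_2(x) = 1/x - 3/x^2.
x = 0 is a singular point because the y'-coefficient -1/x has a pole at x = 0 and the y-coefficient 1/x - 3/x^2 has a pole at x = 0.
It is a regular singular point because x P_1(x) = p(x) = -1 and x^2 P_2(x) = q(x) = x - 3 are polynomials, hence analytic at x = 0.
p(0) = -1,  q(0) = -3.
Indicial equation: r(r-1) + p(0) r + q(0) = 0, i.e. r^2 + (p(0) - 1) r + q(0) = 0, i.e. r^2 - 2 r - 3 = 0.
Discriminant: (-2)^2 - 4(-3) = 16, so r = (2 ± 4)/2.
Solving: r_1 = 3, r_2 = -1.

indicial: r^2 - 2 r - 3 = 0; roots r_1 = 3, r_2 = -1


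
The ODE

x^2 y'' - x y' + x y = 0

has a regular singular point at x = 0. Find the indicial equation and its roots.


Divide by x^2 to reach normal form y'' + P_1(x) y' + P_2(x) y = 0 with P_1(x) = -1/x and P_2(x) = 1/x.
x = 0 is a singular point because the y'-coefficient -1/x has a pole at x = 0 and the y-coefficient 1/x has a pole at x = 0.
It is a regular singular point because x P_1(x) = p(x) = -1 and x^2 P_2(x) = q(x) = x are polynomials, hence analytic at x = 0.
p(0) = -1,  q(0) = 0.
Indicial equation: r(r-1) + p(0) r + q(0) = 0, i.e. r^2 + (p(0) - 1) r + q(0) = 0, i.e. r^2 - 2 r = 0.
Discriminant: (-2)^2 - 4(0) = 4, so r = (2 ± 2)/2.
Solving: r_1 = 2, r_2 = 0.

indicial: r^2 - 2 r = 0; roots r_1 = 2, r_2 = 0


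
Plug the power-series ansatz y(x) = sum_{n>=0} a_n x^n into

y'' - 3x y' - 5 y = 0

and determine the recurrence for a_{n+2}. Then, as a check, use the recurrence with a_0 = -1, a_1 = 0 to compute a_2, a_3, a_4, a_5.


Substitute y = sum_n a_n x^n.
y''(x) has coefficient (n+2)(n+1) a_{n+2} at x^n;
-3 x y'(x) has coefficient -3 n a_n at x^n (shift);
-5 y(x) has coefficient -5 a_n at x^n.
Matching x^n: (n+2)(n+1) a_{n+2} + (-3n - 5) a_n = 0.
Thus a_{n+2} = (3n + 5) / ((n+1)(n+2)) * a_n.

Check with a_0 = -1, a_1 = 0 (apply the recurrence for n = 0, 1, 2, 3): a_0 = -1, a_1 = 0, a_2 = -5/2, a_3 = 0, a_4 = -55/24, a_5 = 0.

a_(n+2) = (3n + 5) / ((n+1)(n+2)) * a_n; check: a_0 = -1, a_1 = 0, a_2 = -5/2, a_3 = 0, a_4 = -55/24, a_5 = 0


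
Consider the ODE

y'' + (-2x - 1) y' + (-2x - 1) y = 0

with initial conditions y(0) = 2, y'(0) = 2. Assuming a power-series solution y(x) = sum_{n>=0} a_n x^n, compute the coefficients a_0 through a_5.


Ansatz: y(x) = sum_{n>=0} a_n x^n, so y'(x) = sum_{n>=1} n a_n x^(n-1) and y''(x) = sum_{n>=2} n(n-1) a_n x^(n-2).
Substitute into P(x) y'' + Q(x) y' + R(x) y = 0 with P(x) = 1, Q(x) = -2x - 1, R(x) = -2x - 1, and match powers of x.
Initial conditions: a_0 = 2, a_1 = 2.
Setting the coefficient of each power of x to zero and solving order by order (substituting the coefficients already found):
  x^0: 2 a_2 - a_1 - a_0 = 0  ->  2 a_2 = a_1 + a_0 = 4  ->  a_2 = 2
  x^1: 6 a_3 - 2 a_2 - 3 a_1 - 2 a_0 = 0  ->  6 a_3 = 2 a_2 + 3 a_1 + 2 a_0 = 14  ->  a_3 = 7/3
  x^2: 12 a_4 - 3 a_3 - 5 a_2 - 2 a_1 = 0  ->  12 a_4 = 3 a_3 + 5 a_2 + 2 a_1 = 21  ->  a_4 = 7/4
  x^3: 20 a_5 - 4 a_4 - 7 a_3 - 2 a_2 = 0  ->  20 a_5 = 4 a_4 + 7 a_3 + 2 a_2 = 82/3  ->  a_5 = 41/30
Truncated series: y(x) = 2 + 2 x + 2 x^2 + (7/3) x^3 + (7/4) x^4 + (41/30) x^5 + O(x^6).

a_0 = 2; a_1 = 2; a_2 = 2; a_3 = 7/3; a_4 = 7/4; a_5 = 41/30


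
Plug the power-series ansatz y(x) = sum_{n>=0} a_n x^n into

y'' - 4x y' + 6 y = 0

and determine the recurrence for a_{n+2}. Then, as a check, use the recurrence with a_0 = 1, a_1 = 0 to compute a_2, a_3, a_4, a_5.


Substitute y = sum_n a_n x^n.
y''(x) has coefficient (n+2)(n+1) a_{n+2} at x^n;
-4 x y'(x) has coefficient -4 n a_n at x^n (shift);
6 y(x) has coefficient 6 a_n at x^n.
Matching x^n: (n+2)(n+1) a_{n+2} + (-4n + 6) a_n = 0.
Thus a_{n+2} = (4n - 6) / ((n+1)(n+2)) * a_n.

Check with a_0 = 1, a_1 = 0 (apply the recurrence for n = 0, 1, 2, 3): a_0 = 1, a_1 = 0, a_2 = -3, a_3 = 0, a_4 = -1/2, a_5 = 0.

a_(n+2) = (4n - 6) / ((n+1)(n+2)) * a_n; check: a_0 = 1, a_1 = 0, a_2 = -3, a_3 = 0, a_4 = -1/2, a_5 = 0


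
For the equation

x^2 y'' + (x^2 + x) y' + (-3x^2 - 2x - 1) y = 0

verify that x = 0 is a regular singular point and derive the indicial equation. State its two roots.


Divide by x^2 to reach normal form y'' + P_1(x) y' + P_2(x) y = 0 with P_1(x) = 1 + 1/x and P_2(x) = -3 - 2/x - 1/x^2.
x = 0 is a singular point because the y'-coefficient 1 + 1/x has a pole at x = 0 and the y-coefficient -3 - 2/x - 1/x^2 has a pole at x = 0.
It is a regular singular point because x P_1(x) = p(x) = x + 1 and x^2 P_2(x) = q(x) = -3x^2 - 2x - 1 are polynomials, hence analytic at x = 0.
p(0) = 1,  q(0) = -1.
Indicial equation: r(r-1) + p(0) r + q(0) = 0, i.e. r^2 + (p(0) - 1) r + q(0) = 0, i.e. r^2 - 1 = 0.
Discriminant: (0)^2 - 4(-1) = 4, so r = (0 ± 2)/2.
Solving: r_1 = 1, r_2 = -1.

indicial: r^2 - 1 = 0; roots r_1 = 1, r_2 = -1


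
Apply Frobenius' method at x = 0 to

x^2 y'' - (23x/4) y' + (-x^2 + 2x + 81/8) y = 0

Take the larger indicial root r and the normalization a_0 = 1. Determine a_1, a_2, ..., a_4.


Write in Frobenius form y'' + (p(x)/x) y' + (q(x)/x^2) y = 0:
  p(x) = -23/4,  q(x) = -x^2 + 2x + 81/8.
Indicial equation: r(r-1) + (-23/4) r + (81/8) = 0 -> roots r_1 = 9/2, r_2 = 9/4.
Take r = r_1 = 9/2. Let y(x) = x^r sum_{n>=0} a_n x^n with a_0 = 1.
Substitute y = x^r sum a_n x^n and match x^{r+n}. The recurrence is
  D(n) a_n + 2 a_{n-1} - 1 a_{n-2} = 0,  where D(n) = (r+n)(r+n-1) + (-23/4)(r+n) + (81/8).
  a_n = [-2 a_{n-1} + 1 a_{n-2}] / D(n).
Since the indicial polynomial factors as (r - r_1)(r - r_2), D(n) = (r_1 + n - r_1)(r_1 + n - r_2) = n(n + 9/4).
Evaluating step by step (a_0 = 1):
  n = 1: D(1) = 1(1 + 9/4) = 13/4; numerator = -2(1) = -2; a_1 = (-2)/(13/4) = -8/13
  n = 2: D(2) = 2(2 + 9/4) = 17/2; numerator = -2(-8/13) + 1(1) = 29/13; a_2 = (29/13)/(17/2) = 58/221
  n = 3: D(3) = 3(3 + 9/4) = 63/4; numerator = -2(58/221) + 1(-8/13) = -252/221; a_3 = (-252/221)/(63/4) = -16/221
  n = 4: D(4) = 4(4 + 9/4) = 25; numerator = -2(-16/221) + 1(58/221) = 90/221; a_4 = (90/221)/(25) = 18/1105

r = 9/2; a_0 = 1; a_1 = -8/13; a_2 = 58/221; a_3 = -16/221; a_4 = 18/1105


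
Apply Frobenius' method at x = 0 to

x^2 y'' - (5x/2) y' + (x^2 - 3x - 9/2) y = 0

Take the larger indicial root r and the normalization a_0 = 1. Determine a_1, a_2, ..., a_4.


Write in Frobenius form y'' + (p(x)/x) y' + (q(x)/x^2) y = 0:
  p(x) = -5/2,  q(x) = x^2 - 3x - 9/2.
Indicial equation: r(r-1) + (-5/2) r + (-9/2) = 0 -> roots r_1 = 9/2, r_2 = -1.
Take r = r_1 = 9/2. Let y(x) = x^r sum_{n>=0} a_n x^n with a_0 = 1.
Substitute y = x^r sum a_n x^n and match x^{r+n}. The recurrence is
  D(n) a_n - 3 a_{n-1} + 1 a_{n-2} = 0,  where D(n) = (r+n)(r+n-1) + (-5/2)(r+n) + (-9/2).
  a_n = [3 a_{n-1} - 1 a_{n-2}] / D(n).
Since the indicial polynomial factors as (r - r_1)(r - r_2), D(n) = (r_1 + n - r_1)(r_1 + n - r_2) = n(n + 11/2).
Evaluating step by step (a_0 = 1):
  n = 1: D(1) = 1(1 + 11/2) = 13/2; numerator = 3(1) = 3; a_1 = (3)/(13/2) = 6/13
  n = 2: D(2) = 2(2 + 11/2) = 15; numerator = 3(6/13) - 1(1) = 5/13; a_2 = (5/13)/(15) = 1/39
  n = 3: D(3) = 3(3 + 11/2) = 51/2; numerator = 3(1/39) - 1(6/13) = -5/13; a_3 = (-5/13)/(51/2) = -10/663
  n = 4: D(4) = 4(4 + 11/2) = 38; numerator = 3(-10/663) - 1(1/39) = -47/663; a_4 = (-47/663)/(38) = -47/25194

r = 9/2; a_0 = 1; a_1 = 6/13; a_2 = 1/39; a_3 = -10/663; a_4 = -47/25194


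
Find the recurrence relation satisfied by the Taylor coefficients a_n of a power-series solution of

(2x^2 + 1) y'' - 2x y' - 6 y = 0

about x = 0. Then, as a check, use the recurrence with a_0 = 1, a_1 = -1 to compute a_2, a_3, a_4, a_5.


Substitute y = sum_n a_n x^n.
(1 + 2 x^2) y'' contributes (n+2)(n+1) a_{n+2} + 2 n(n-1) a_n at x^n.
-2 x y'(x) contributes -2 n a_n at x^n.
-6 y(x) contributes -6 a_n at x^n.
Matching x^n: (n+2)(n+1) a_{n+2} + (2 n(n-1) - 2 n - 6) a_n = 0.
Thus a_{n+2} = (-2 n(n-1) + 2 n + 6) / ((n+1)(n+2)) * a_n.

Check with a_0 = 1, a_1 = -1 (apply the recurrence for n = 0, 1, 2, 3): a_0 = 1, a_1 = -1, a_2 = 3, a_3 = -4/3, a_4 = 3/2, a_5 = 0.

a_(n+2) = (-2 n(n-1) + 2 n + 6) / ((n+1)(n+2)) * a_n; check: a_0 = 1, a_1 = -1, a_2 = 3, a_3 = -4/3, a_4 = 3/2, a_5 = 0


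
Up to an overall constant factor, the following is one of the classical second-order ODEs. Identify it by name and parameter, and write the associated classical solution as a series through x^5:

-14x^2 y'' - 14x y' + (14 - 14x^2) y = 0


All three coefficients share the factor -14; dividing through by -14 gives  x^2 y'' + x y' + (x^2 - 1) y = 0.
This matches the Bessel equation x^2 y'' + x y' + (x^2 - nu^2) y = 0 with nu^2 = 1, so nu = 1; the solution bounded at x = 0 is J_1(x).
Frobenius at x = 0: indicial roots ±nu; for r = nu the recurrence k(k + 2nu) c_k = -c_{k-2} gives the standard series J_nu(x) = sum_{k>=0} (-1)^k / (k! (k+nu)!) (x/2)^(2k+nu). Evaluate the first 3 terms:
  k = 0: (-1)^0 / (0! * 1! * 2^1) x^1 = 1/(1*1*2) x^1 = (1/2) x^1
  k = 1: (-1)^1 / (1! * 2! * 2^3) x^3 = -1/(1*2*8) x^3 = (-1/16) x^3
  k = 2: (-1)^2 / (2! * 3! * 2^5) x^5 = 1/(2*6*32) x^5 = (1/384) x^5
Hence J_1(x) = x^5/384 - x^3/16 + x/2 + ....

J_1(x); series = x^5/384 - x^3/16 + x/2


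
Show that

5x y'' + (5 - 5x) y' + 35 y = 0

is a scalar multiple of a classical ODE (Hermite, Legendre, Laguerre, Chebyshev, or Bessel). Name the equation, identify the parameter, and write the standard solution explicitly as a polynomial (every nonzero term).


All three coefficients share the factor 5; dividing through by 5 gives  x y'' + (1 - x) y' + 7 y = 0.
This matches the Laguerre equation x y'' + (1 - x) y' + n y = 0 with n = 7; the polynomial solution is L_7(x).
With y = sum_k a_k x^k, matching x^k gives (k+1)k a_{k+1} + (k+1) a_{k+1} - k a_k + n a_k = 0, i.e. (k+1)^2 a_{k+1} = (k - n) a_k = (k - 7) a_k. The right side vanishes at k = 7, so the series terminates at degree 7.
Standard normalization L_n(0) = 1 gives a_0 = 1. Work upward with a_{k+1} = (k - 7) a_k / (k+1)^2:
  a_1 = (0 - 7)(1) / 1^2 = -7/1 = -7
  a_2 = (1 - 7)(-7) / 2^2 = 42/4 = 21/2
  a_3 = (2 - 7)(21/2) / 3^2 = (-105/2)/9 = -35/6
  a_4 = (3 - 7)(-35/6) / 4^2 = (70/3)/16 = 35/24
  a_5 = (4 - 7)(35/24) / 5^2 = (-35/8)/25 = -7/40
  a_6 = (5 - 7)(-7/40) / 6^2 = (7/20)/36 = 7/720
  a_7 = (6 - 7)(7/720) / 7^2 = (-7/720)/49 = -1/5040
Hence L_7(x) = -x^7/5040 + 7 x^6/720 - 7 x^5/40 + 35 x^4/24 - 35 x^3/6 + 21 x^2/2 - 7 x + 1.

L_7(x); series = -x^7/5040 + 7 x^6/720 - 7 x^5/40 + 35 x^4/24 - 35 x^3/6 + 21 x^2/2 - 7 x + 1


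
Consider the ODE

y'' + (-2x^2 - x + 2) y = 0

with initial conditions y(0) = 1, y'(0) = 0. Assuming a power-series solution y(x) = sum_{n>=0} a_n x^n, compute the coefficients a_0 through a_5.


Ansatz: y(x) = sum_{n>=0} a_n x^n, so y'(x) = sum_{n>=1} n a_n x^(n-1) and y''(x) = sum_{n>=2} n(n-1) a_n x^(n-2).
Substitute into P(x) y'' + Q(x) y' + R(x) y = 0 with P(x) = 1, Q(x) = 0, R(x) = -2x^2 - x + 2, and match powers of x.
Initial conditions: a_0 = 1, a_1 = 0.
Setting the coefficient of each power of x to zero and solving order by order (substituting the coefficients already found):
  x^0: 2 a_2 + 2 a_0 = 0  ->  2 a_2 = -2 a_0 = -2  ->  a_2 = -1
  x^1: 6 a_3 + 2 a_1 - a_0 = 0  ->  6 a_3 = -2 a_1 + a_0 = 1  ->  a_3 = 1/6
  x^2: 12 a_4 + 2 a_2 - a_1 - 2 a_0 = 0  ->  12 a_4 = -2 a_2 + a_1 + 2 a_0 = 4  ->  a_4 = 1/3
  x^3: 20 a_5 + 2 a_3 - a_2 - 2 a_1 = 0  ->  20 a_5 = -2 a_3 + a_2 + 2 a_1 = -4/3  ->  a_5 = -1/15
Truncated series: y(x) = 1 - x^2 + (1/6) x^3 + (1/3) x^4 - (1/15) x^5 + O(x^6).

a_0 = 1; a_1 = 0; a_2 = -1; a_3 = 1/6; a_4 = 1/3; a_5 = -1/15


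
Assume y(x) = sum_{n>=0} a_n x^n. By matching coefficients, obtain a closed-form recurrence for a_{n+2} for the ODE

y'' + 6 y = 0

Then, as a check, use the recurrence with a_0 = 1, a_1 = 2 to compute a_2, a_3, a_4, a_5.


Substitute y = sum_n a_n x^n into y'' + (const) y = 0.
y''(x) = sum_{n>=0} (n+2)(n+1) a_{n+2} x^n.
The ODE becomes sum_n [(n+2)(n+1) a_{n+2} + 6 a_n] x^n = 0.
Setting each coefficient to zero gives the recurrence:
  (n+2)(n+1) a_{n+2} + 6 a_n = 0,
  a_{n+2} = -6 / ((n+1)(n+2)) a_n.

Check with a_0 = 1, a_1 = 2 (apply the recurrence for n = 0, 1, 2, 3): a_0 = 1, a_1 = 2, a_2 = -3, a_3 = -2, a_4 = 3/2, a_5 = 3/5.

a_{n+2} = -6/((n+1)(n+2)) * a_n; check: a_0 = 1, a_1 = 2, a_2 = -3, a_3 = -2, a_4 = 3/2, a_5 = 3/5


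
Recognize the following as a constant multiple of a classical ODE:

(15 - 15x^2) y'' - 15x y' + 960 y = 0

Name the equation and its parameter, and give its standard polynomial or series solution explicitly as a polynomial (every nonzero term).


All three coefficients share the factor 15; dividing through by 15 gives  (1 - x^2) y'' - x y' + 64 y = 0.
This matches the Chebyshev equation (1 - x^2) y'' - x y' + n^2 y = 0 (note the -x y' term, not -2x y') with n^2 = 64, so n = 8; the polynomial solution is T_8(x).
With y = sum_k a_k x^k, matching x^k gives (k+2)(k+1) a_{k+2} = (k^2 - n^2) a_k = (k - 8)(k + 8) a_k. The right side vanishes at k = 8, so the series with the parity of 8 terminates at degree 8.
Standard normalization: leading coefficient of T_n is 2^(n-1), so a_8 = 2^7 = 128. Work downward with a_k = (k+1)(k+2) a_{k+2} / ((k - 8)(k + 8)):
  a_6 = (7)(8)(128) / ((6 - 8)(6 + 8)) = 7168/(-28) = -256
  a_4 = (5)(6)(-256) / ((4 - 8)(4 + 8)) = -7680/(-48) = 160
  a_2 = (3)(4)(160) / ((2 - 8)(2 + 8)) = 1920/(-60) = -32
  a_0 = (1)(2)(-32) / ((0 - 8)(0 + 8)) = -64/(-64) = 1
Hence T_8(x) = 128 x^8 - 256 x^6 + 160 x^4 - 32 x^2 + 1.

T_8(x); series = 128 x^8 - 256 x^6 + 160 x^4 - 32 x^2 + 1


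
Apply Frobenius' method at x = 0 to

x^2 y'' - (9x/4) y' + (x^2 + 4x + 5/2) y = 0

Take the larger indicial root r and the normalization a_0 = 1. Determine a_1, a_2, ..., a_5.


Write in Frobenius form y'' + (p(x)/x) y' + (q(x)/x^2) y = 0:
  p(x) = -9/4,  q(x) = x^2 + 4x + 5/2.
Indicial equation: r(r-1) + (-9/4) r + (5/2) = 0 -> roots r_1 = 2, r_2 = 5/4.
Take r = r_1 = 2. Let y(x) = x^r sum_{n>=0} a_n x^n with a_0 = 1.
Substitute y = x^r sum a_n x^n and match x^{r+n}. The recurrence is
  D(n) a_n + 4 a_{n-1} + 1 a_{n-2} = 0,  where D(n) = (r+n)(r+n-1) + (-9/4)(r+n) + (5/2).
  a_n = [-4 a_{n-1} - 1 a_{n-2}] / D(n).
Since the indicial polynomial factors as (r - r_1)(r - r_2), D(n) = (r_1 + n - r_1)(r_1 + n - r_2) = n(n + 3/4).
Evaluating step by step (a_0 = 1):
  n = 1: D(1) = 1(1 + 3/4) = 7/4; numerator = -4(1) = -4; a_1 = (-4)/(7/4) = -16/7
  n = 2: D(2) = 2(2 + 3/4) = 11/2; numerator = -4(-16/7) - 1(1) = 57/7; a_2 = (57/7)/(11/2) = 114/77
  n = 3: D(3) = 3(3 + 3/4) = 45/4; numerator = -4(114/77) - 1(-16/7) = -40/11; a_3 = (-40/11)/(45/4) = -32/99
  n = 4: D(4) = 4(4 + 3/4) = 19; numerator = -4(-32/99) - 1(114/77) = -130/693; a_4 = (-130/693)/(19) = -130/13167
  n = 5: D(5) = 5(5 + 3/4) = 115/4; numerator = -4(-130/13167) - 1(-32/99) = 1592/4389; a_5 = (1592/4389)/(115/4) = 6368/504735

r = 2; a_0 = 1; a_1 = -16/7; a_2 = 114/77; a_3 = -32/99; a_4 = -130/13167; a_5 = 6368/504735


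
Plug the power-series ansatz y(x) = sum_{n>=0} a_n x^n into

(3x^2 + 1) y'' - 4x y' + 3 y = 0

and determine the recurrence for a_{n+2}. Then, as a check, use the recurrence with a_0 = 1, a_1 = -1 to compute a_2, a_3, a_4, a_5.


Substitute y = sum_n a_n x^n.
(1 + 3 x^2) y'' contributes (n+2)(n+1) a_{n+2} + 3 n(n-1) a_n at x^n.
-4 x y'(x) contributes -4 n a_n at x^n.
3 y(x) contributes 3 a_n at x^n.
Matching x^n: (n+2)(n+1) a_{n+2} + (3 n(n-1) - 4 n + 3) a_n = 0.
Thus a_{n+2} = (-3 n(n-1) + 4 n - 3) / ((n+1)(n+2)) * a_n.

Check with a_0 = 1, a_1 = -1 (apply the recurrence for n = 0, 1, 2, 3): a_0 = 1, a_1 = -1, a_2 = -3/2, a_3 = -1/6, a_4 = 1/8, a_5 = 3/40.

a_(n+2) = (-3 n(n-1) + 4 n - 3) / ((n+1)(n+2)) * a_n; check: a_0 = 1, a_1 = -1, a_2 = -3/2, a_3 = -1/6, a_4 = 1/8, a_5 = 3/40


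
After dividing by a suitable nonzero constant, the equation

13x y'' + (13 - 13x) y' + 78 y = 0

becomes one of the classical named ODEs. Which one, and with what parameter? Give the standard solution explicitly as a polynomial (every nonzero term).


All three coefficients share the factor 13; dividing through by 13 gives  x y'' + (1 - x) y' + 6 y = 0.
This matches the Laguerre equation x y'' + (1 - x) y' + n y = 0 with n = 6; the polynomial solution is L_6(x).
With y = sum_k a_k x^k, matching x^k gives (k+1)k a_{k+1} + (k+1) a_{k+1} - k a_k + n a_k = 0, i.e. (k+1)^2 a_{k+1} = (k - n) a_k = (k - 6) a_k. The right side vanishes at k = 6, so the series terminates at degree 6.
Standard normalization L_n(0) = 1 gives a_0 = 1. Work upward with a_{k+1} = (k - 6) a_k / (k+1)^2:
  a_1 = (0 - 6)(1) / 1^2 = -6/1 = -6
  a_2 = (1 - 6)(-6) / 2^2 = 30/4 = 15/2
  a_3 = (2 - 6)(15/2) / 3^2 = -30/9 = -10/3
  a_4 = (3 - 6)(-10/3) / 4^2 = 10/16 = 5/8
  a_5 = (4 - 6)(5/8) / 5^2 = (-5/4)/25 = -1/20
  a_6 = (5 - 6)(-1/20) / 6^2 = (1/20)/36 = 1/720
Hence L_6(x) = x^6/720 - x^5/20 + 5 x^4/8 - 10 x^3/3 + 15 x^2/2 - 6 x + 1.

L_6(x); series = x^6/720 - x^5/20 + 5 x^4/8 - 10 x^3/3 + 15 x^2/2 - 6 x + 1


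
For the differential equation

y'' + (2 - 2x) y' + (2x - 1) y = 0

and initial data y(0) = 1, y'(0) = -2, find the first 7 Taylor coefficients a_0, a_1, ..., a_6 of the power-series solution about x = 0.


Ansatz: y(x) = sum_{n>=0} a_n x^n, so y'(x) = sum_{n>=1} n a_n x^(n-1) and y''(x) = sum_{n>=2} n(n-1) a_n x^(n-2).
Substitute into P(x) y'' + Q(x) y' + R(x) y = 0 with P(x) = 1, Q(x) = 2 - 2x, R(x) = 2x - 1, and match powers of x.
Initial conditions: a_0 = 1, a_1 = -2.
Setting the coefficient of each power of x to zero and solving order by order (substituting the coefficients already found):
  x^0: 2 a_2 + 2 a_1 - a_0 = 0  ->  2 a_2 = -2 a_1 + a_0 = 5  ->  a_2 = 5/2
  x^1: 6 a_3 + 4 a_2 - 3 a_1 + 2 a_0 = 0  ->  6 a_3 = -4 a_2 + 3 a_1 - 2 a_0 = -18  ->  a_3 = -3
  x^2: 12 a_4 + 6 a_3 - 5 a_2 + 2 a_1 = 0  ->  12 a_4 = -6 a_3 + 5 a_2 - 2 a_1 = 69/2  ->  a_4 = 23/8
  x^3: 20 a_5 + 8 a_4 - 7 a_3 + 2 a_2 = 0  ->  20 a_5 = -8 a_4 + 7 a_3 - 2 a_2 = -49  ->  a_5 = -49/20
  x^4: 30 a_6 + 10 a_5 - 9 a_4 + 2 a_3 = 0  ->  30 a_6 = -10 a_5 + 9 a_4 - 2 a_3 = 451/8  ->  a_6 = 451/240
Truncated series: y(x) = 1 - 2 x + (5/2) x^2 - 3 x^3 + (23/8) x^4 - (49/20) x^5 + (451/240) x^6 + O(x^7).

a_0 = 1; a_1 = -2; a_2 = 5/2; a_3 = -3; a_4 = 23/8; a_5 = -49/20; a_6 = 451/240


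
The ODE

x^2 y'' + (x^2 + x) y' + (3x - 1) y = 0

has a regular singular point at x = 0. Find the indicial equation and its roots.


Divide by x^2 to reach normal form y'' + P_1(x) y' + P_2(x) y = 0 with P_1(x) = 1 + 1/x and P_2(x) = 3/x - 1/x^2.
x = 0 is a singular point because the y'-coefficient 1 + 1/x has a pole at x = 0 and the y-coefficient 3/x - 1/x^2 has a pole at x = 0.
It is a regular singular point because x P_1(x) = p(x) = x + 1 and x^2 P_2(x) = q(x) = 3x - 1 are polynomials, hence analytic at x = 0.
p(0) = 1,  q(0) = -1.
Indicial equation: r(r-1) + p(0) r + q(0) = 0, i.e. r^2 + (p(0) - 1) r + q(0) = 0, i.e. r^2 - 1 = 0.
Discriminant: (0)^2 - 4(-1) = 4, so r = (0 ± 2)/2.
Solving: r_1 = 1, r_2 = -1.

indicial: r^2 - 1 = 0; roots r_1 = 1, r_2 = -1


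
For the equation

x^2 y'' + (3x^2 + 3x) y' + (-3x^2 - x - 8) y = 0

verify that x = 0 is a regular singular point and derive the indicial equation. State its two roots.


Divide by x^2 to reach normal form y'' + P_1(x) y' + P_2(x) y = 0 with P_1(x) = 3 + 3/x and P_2(x) = -3 - 1/x - 8/x^2.
x = 0 is a singular point because the y'-coefficient 3 + 3/x has a pole at x = 0 and the y-coefficient -3 - 1/x - 8/x^2 has a pole at x = 0.
It is a regular singular point because x P_1(x) = p(x) = 3x + 3 and x^2 P_2(x) = q(x) = -3x^2 - x - 8 are polynomials, hence analytic at x = 0.
p(0) = 3,  q(0) = -8.
Indicial equation: r(r-1) + p(0) r + q(0) = 0, i.e. r^2 + (p(0) - 1) r + q(0) = 0, i.e. r^2 + 2 r - 8 = 0.
Discriminant: (2)^2 - 4(-8) = 36, so r = (-2 ± 6)/2.
Solving: r_1 = 2, r_2 = -4.

indicial: r^2 + 2 r - 8 = 0; roots r_1 = 2, r_2 = -4


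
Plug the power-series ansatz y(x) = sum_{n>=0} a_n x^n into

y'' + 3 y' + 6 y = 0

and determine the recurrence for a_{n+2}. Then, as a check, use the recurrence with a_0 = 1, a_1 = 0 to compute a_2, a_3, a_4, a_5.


Substitute y = sum_n a_n x^n.
y''(x) has coefficient (n+2)(n+1) a_{n+2} at x^n;
3 y'(x) has coefficient 3 (n+1) a_{n+1} at x^n;
6 y(x) has coefficient 6 a_n at x^n.
Matching x^n: (n+2)(n+1) a_{n+2} + 3 (n+1) a_{n+1} + 6 a_n = 0.
Thus a_{n+2} = [-3 (n+1) a_{n+1} - 6 a_n] / ((n+1)(n+2)).

Check with a_0 = 1, a_1 = 0 (apply the recurrence for n = 0, 1, 2, 3): a_0 = 1, a_1 = 0, a_2 = -3, a_3 = 3, a_4 = -3/4, a_5 = -9/20.

a_(n+2) = [-3 (n+1) a_(n+1) - 6 a_n] / ((n+1)(n+2)); check: a_0 = 1, a_1 = 0, a_2 = -3, a_3 = 3, a_4 = -3/4, a_5 = -9/20


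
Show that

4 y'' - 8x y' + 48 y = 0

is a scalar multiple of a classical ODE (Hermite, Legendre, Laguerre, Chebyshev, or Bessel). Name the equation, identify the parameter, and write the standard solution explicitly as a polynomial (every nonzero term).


All three coefficients share the factor 4; dividing through by 4 gives  y'' - 2x y' + 12 y = 0.
This matches the Hermite equation y'' - 2x y' + 2n y = 0 with 2n = 12, so n = 6; the polynomial solution is H_6(x).
With y = sum_k a_k x^k, matching x^k gives (k+2)(k+1) a_{k+2} = 2(k - n) a_k = 2(k - 6) a_k. The right side vanishes at k = 6, so the series with the parity of 6 terminates at degree 6.
Standard normalization: leading coefficient of H_n is 2^n, so a_6 = 2^6 = 64. Work downward with a_k = (k+1)(k+2) a_{k+2} / (2(k - n)):
  a_4 = (5)(6)(64) / (2(4 - 6)) = 1920/(-4) = -480
  a_2 = (3)(4)(-480) / (2(2 - 6)) = -5760/(-8) = 720
  a_0 = (1)(2)(720) / (2(0 - 6)) = 1440/(-12) = -120
Hence H_6(x) = 64 x^6 - 480 x^4 + 720 x^2 - 120.

H_6(x); series = 64 x^6 - 480 x^4 + 720 x^2 - 120


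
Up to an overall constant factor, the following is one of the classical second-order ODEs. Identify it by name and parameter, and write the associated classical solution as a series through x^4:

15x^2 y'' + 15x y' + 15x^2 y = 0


All three coefficients share the factor 15; dividing through by 15 gives  x^2 y'' + x y' + x^2 y = 0.
This matches the Bessel equation x^2 y'' + x y' + (x^2 - nu^2) y = 0 with nu^2 = 0, so nu = 0; the solution bounded at x = 0 is J_0(x).
Frobenius at x = 0: indicial roots ±nu; for r = nu the recurrence k(k + 2nu) c_k = -c_{k-2} gives the standard series J_nu(x) = sum_{k>=0} (-1)^k / (k! (k+nu)!) (x/2)^(2k+nu). Evaluate the first 3 terms:
  k = 0: (-1)^0 / (0! * 0! * 2^0) x^0 = 1/(1*1*1) x^0 = (1) x^0
  k = 1: (-1)^1 / (1! * 1! * 2^2) x^2 = -1/(1*1*4) x^2 = (-1/4) x^2
  k = 2: (-1)^2 / (2! * 2! * 2^4) x^4 = 1/(2*2*16) x^4 = (1/64) x^4
Hence J_0(x) = x^4/64 - x^2/4 + 1 + ....

J_0(x); series = x^4/64 - x^2/4 + 1


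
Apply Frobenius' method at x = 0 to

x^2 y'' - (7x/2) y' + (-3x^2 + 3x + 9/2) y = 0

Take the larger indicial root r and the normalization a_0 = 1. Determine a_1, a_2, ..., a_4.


Write in Frobenius form y'' + (p(x)/x) y' + (q(x)/x^2) y = 0:
  p(x) = -7/2,  q(x) = -3x^2 + 3x + 9/2.
Indicial equation: r(r-1) + (-7/2) r + (9/2) = 0 -> roots r_1 = 3, r_2 = 3/2.
Take r = r_1 = 3. Let y(x) = x^r sum_{n>=0} a_n x^n with a_0 = 1.
Substitute y = x^r sum a_n x^n and match x^{r+n}. The recurrence is
  D(n) a_n + 3 a_{n-1} - 3 a_{n-2} = 0,  where D(n) = (r+n)(r+n-1) + (-7/2)(r+n) + (9/2).
  a_n = [-3 a_{n-1} + 3 a_{n-2}] / D(n).
Since the indicial polynomial factors as (r - r_1)(r - r_2), D(n) = (r_1 + n - r_1)(r_1 + n - r_2) = n(n + 3/2).
Evaluating step by step (a_0 = 1):
  n = 1: D(1) = 1(1 + 3/2) = 5/2; numerator = -3(1) = -3; a_1 = (-3)/(5/2) = -6/5
  n = 2: D(2) = 2(2 + 3/2) = 7; numerator = -3(-6/5) + 3(1) = 33/5; a_2 = (33/5)/(7) = 33/35
  n = 3: D(3) = 3(3 + 3/2) = 27/2; numerator = -3(33/35) + 3(-6/5) = -45/7; a_3 = (-45/7)/(27/2) = -10/21
  n = 4: D(4) = 4(4 + 3/2) = 22; numerator = -3(-10/21) + 3(33/35) = 149/35; a_4 = (149/35)/(22) = 149/770

r = 3; a_0 = 1; a_1 = -6/5; a_2 = 33/35; a_3 = -10/21; a_4 = 149/770


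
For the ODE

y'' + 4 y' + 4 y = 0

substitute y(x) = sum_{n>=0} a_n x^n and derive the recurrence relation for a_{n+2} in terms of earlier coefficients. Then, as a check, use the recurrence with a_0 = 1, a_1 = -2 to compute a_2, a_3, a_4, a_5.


Substitute y = sum_n a_n x^n.
y''(x) has coefficient (n+2)(n+1) a_{n+2} at x^n;
4 y'(x) has coefficient 4 (n+1) a_{n+1} at x^n;
4 y(x) has coefficient 4 a_n at x^n.
Matching x^n: (n+2)(n+1) a_{n+2} + 4 (n+1) a_{n+1} + 4 a_n = 0.
Thus a_{n+2} = [-4 (n+1) a_{n+1} - 4 a_n] / ((n+1)(n+2)).

Check with a_0 = 1, a_1 = -2 (apply the recurrence for n = 0, 1, 2, 3): a_0 = 1, a_1 = -2, a_2 = 2, a_3 = -4/3, a_4 = 2/3, a_5 = -4/15.

a_(n+2) = [-4 (n+1) a_(n+1) - 4 a_n] / ((n+1)(n+2)); check: a_0 = 1, a_1 = -2, a_2 = 2, a_3 = -4/3, a_4 = 2/3, a_5 = -4/15


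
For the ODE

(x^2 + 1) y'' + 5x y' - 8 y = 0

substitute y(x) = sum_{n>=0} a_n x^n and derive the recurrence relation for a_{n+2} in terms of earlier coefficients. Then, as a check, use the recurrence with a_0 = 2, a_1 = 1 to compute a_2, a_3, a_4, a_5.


Substitute y = sum_n a_n x^n.
(1 + 1 x^2) y'' contributes (n+2)(n+1) a_{n+2} + n(n-1) a_n at x^n.
5 x y'(x) contributes 5 n a_n at x^n.
-8 y(x) contributes -8 a_n at x^n.
Matching x^n: (n+2)(n+1) a_{n+2} + (n(n-1) + 5 n - 8) a_n = 0.
Thus a_{n+2} = (-n(n-1) - 5 n + 8) / ((n+1)(n+2)) * a_n.

Check with a_0 = 2, a_1 = 1 (apply the recurrence for n = 0, 1, 2, 3): a_0 = 2, a_1 = 1, a_2 = 8, a_3 = 1/2, a_4 = -8/3, a_5 = -13/40.

a_(n+2) = (-n(n-1) - 5 n + 8) / ((n+1)(n+2)) * a_n; check: a_0 = 2, a_1 = 1, a_2 = 8, a_3 = 1/2, a_4 = -8/3, a_5 = -13/40


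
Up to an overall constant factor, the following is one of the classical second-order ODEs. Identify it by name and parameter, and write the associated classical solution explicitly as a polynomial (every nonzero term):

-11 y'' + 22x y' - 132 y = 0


All three coefficients share the factor -11; dividing through by -11 gives  y'' - 2x y' + 12 y = 0.
This matches the Hermite equation y'' - 2x y' + 2n y = 0 with 2n = 12, so n = 6; the polynomial solution is H_6(x).
With y = sum_k a_k x^k, matching x^k gives (k+2)(k+1) a_{k+2} = 2(k - n) a_k = 2(k - 6) a_k. The right side vanishes at k = 6, so the series with the parity of 6 terminates at degree 6.
Standard normalization: leading coefficient of H_n is 2^n, so a_6 = 2^6 = 64. Work downward with a_k = (k+1)(k+2) a_{k+2} / (2(k - n)):
  a_4 = (5)(6)(64) / (2(4 - 6)) = 1920/(-4) = -480
  a_2 = (3)(4)(-480) / (2(2 - 6)) = -5760/(-8) = 720
  a_0 = (1)(2)(720) / (2(0 - 6)) = 1440/(-12) = -120
Hence H_6(x) = 64 x^6 - 480 x^4 + 720 x^2 - 120.

H_6(x); series = 64 x^6 - 480 x^4 + 720 x^2 - 120


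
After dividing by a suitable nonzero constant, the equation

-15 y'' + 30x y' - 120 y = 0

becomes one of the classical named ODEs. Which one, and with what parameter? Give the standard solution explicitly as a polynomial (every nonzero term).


All three coefficients share the factor -15; dividing through by -15 gives  y'' - 2x y' + 8 y = 0.
This matches the Hermite equation y'' - 2x y' + 2n y = 0 with 2n = 8, so n = 4; the polynomial solution is H_4(x).
With y = sum_k a_k x^k, matching x^k gives (k+2)(k+1) a_{k+2} = 2(k - n) a_k = 2(k - 4) a_k. The right side vanishes at k = 4, so the series with the parity of 4 terminates at degree 4.
Standard normalization: leading coefficient of H_n is 2^n, so a_4 = 2^4 = 16. Work downward with a_k = (k+1)(k+2) a_{k+2} / (2(k - n)):
  a_2 = (3)(4)(16) / (2(2 - 4)) = 192/(-4) = -48
  a_0 = (1)(2)(-48) / (2(0 - 4)) = -96/(-8) = 12
Hence H_4(x) = 16 x^4 - 48 x^2 + 12.

H_4(x); series = 16 x^4 - 48 x^2 + 12


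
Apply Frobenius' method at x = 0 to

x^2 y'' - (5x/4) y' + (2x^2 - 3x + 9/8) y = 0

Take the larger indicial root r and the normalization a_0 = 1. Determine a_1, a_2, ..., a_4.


Write in Frobenius form y'' + (p(x)/x) y' + (q(x)/x^2) y = 0:
  p(x) = -5/4,  q(x) = 2x^2 - 3x + 9/8.
Indicial equation: r(r-1) + (-5/4) r + (9/8) = 0 -> roots r_1 = 3/2, r_2 = 3/4.
Take r = r_1 = 3/2. Let y(x) = x^r sum_{n>=0} a_n x^n with a_0 = 1.
Substitute y = x^r sum a_n x^n and match x^{r+n}. The recurrence is
  D(n) a_n - 3 a_{n-1} + 2 a_{n-2} = 0,  where D(n) = (r+n)(r+n-1) + (-5/4)(r+n) + (9/8).
  a_n = [3 a_{n-1} - 2 a_{n-2}] / D(n).
Since the indicial polynomial factors as (r - r_1)(r - r_2), D(n) = (r_1 + n - r_1)(r_1 + n - r_2) = n(n + 3/4).
Evaluating step by step (a_0 = 1):
  n = 1: D(1) = 1(1 + 3/4) = 7/4; numerator = 3(1) = 3; a_1 = (3)/(7/4) = 12/7
  n = 2: D(2) = 2(2 + 3/4) = 11/2; numerator = 3(12/7) - 2(1) = 22/7; a_2 = (22/7)/(11/2) = 4/7
  n = 3: D(3) = 3(3 + 3/4) = 45/4; numerator = 3(4/7) - 2(12/7) = -12/7; a_3 = (-12/7)/(45/4) = -16/105
  n = 4: D(4) = 4(4 + 3/4) = 19; numerator = 3(-16/105) - 2(4/7) = -8/5; a_4 = (-8/5)/(19) = -8/95

r = 3/2; a_0 = 1; a_1 = 12/7; a_2 = 4/7; a_3 = -16/105; a_4 = -8/95


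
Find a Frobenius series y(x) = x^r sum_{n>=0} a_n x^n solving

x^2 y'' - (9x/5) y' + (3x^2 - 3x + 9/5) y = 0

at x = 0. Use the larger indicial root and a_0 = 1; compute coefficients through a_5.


Write in Frobenius form y'' + (p(x)/x) y' + (q(x)/x^2) y = 0:
  p(x) = -9/5,  q(x) = 3x^2 - 3x + 9/5.
Indicial equation: r(r-1) + (-9/5) r + (9/5) = 0 -> roots r_1 = 9/5, r_2 = 1.
Take r = r_1 = 9/5. Let y(x) = x^r sum_{n>=0} a_n x^n with a_0 = 1.
Substitute y = x^r sum a_n x^n and match x^{r+n}. The recurrence is
  D(n) a_n - 3 a_{n-1} + 3 a_{n-2} = 0,  where D(n) = (r+n)(r+n-1) + (-9/5)(r+n) + (9/5).
  a_n = [3 a_{n-1} - 3 a_{n-2}] / D(n).
Since the indicial polynomial factors as (r - r_1)(r - r_2), D(n) = (r_1 + n - r_1)(r_1 + n - r_2) = n(n + 4/5).
Evaluating step by step (a_0 = 1):
  n = 1: D(1) = 1(1 + 4/5) = 9/5; numerator = 3(1) = 3; a_1 = (3)/(9/5) = 5/3
  n = 2: D(2) = 2(2 + 4/5) = 28/5; numerator = 3(5/3) - 3(1) = 2; a_2 = (2)/(28/5) = 5/14
  n = 3: D(3) = 3(3 + 4/5) = 57/5; numerator = 3(5/14) - 3(5/3) = -55/14; a_3 = (-55/14)/(57/5) = -275/798
  n = 4: D(4) = 4(4 + 4/5) = 96/5; numerator = 3(-275/798) - 3(5/14) = -40/19; a_4 = (-40/19)/(96/5) = -25/228
  n = 5: D(5) = 5(5 + 4/5) = 29; numerator = 3(-25/228) - 3(-275/798) = 375/532; a_5 = (375/532)/(29) = 375/15428

r = 9/5; a_0 = 1; a_1 = 5/3; a_2 = 5/14; a_3 = -275/798; a_4 = -25/228; a_5 = 375/15428


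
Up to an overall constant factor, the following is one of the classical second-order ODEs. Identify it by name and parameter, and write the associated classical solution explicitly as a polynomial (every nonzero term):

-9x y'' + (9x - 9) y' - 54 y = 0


All three coefficients share the factor -9; dividing through by -9 gives  x y'' + (1 - x) y' + 6 y = 0.
This matches the Laguerre equation x y'' + (1 - x) y' + n y = 0 with n = 6; the polynomial solution is L_6(x).
With y = sum_k a_k x^k, matching x^k gives (k+1)k a_{k+1} + (k+1) a_{k+1} - k a_k + n a_k = 0, i.e. (k+1)^2 a_{k+1} = (k - n) a_k = (k - 6) a_k. The right side vanishes at k = 6, so the series terminates at degree 6.
Standard normalization L_n(0) = 1 gives a_0 = 1. Work upward with a_{k+1} = (k - 6) a_k / (k+1)^2:
  a_1 = (0 - 6)(1) / 1^2 = -6/1 = -6
  a_2 = (1 - 6)(-6) / 2^2 = 30/4 = 15/2
  a_3 = (2 - 6)(15/2) / 3^2 = -30/9 = -10/3
  a_4 = (3 - 6)(-10/3) / 4^2 = 10/16 = 5/8
  a_5 = (4 - 6)(5/8) / 5^2 = (-5/4)/25 = -1/20
  a_6 = (5 - 6)(-1/20) / 6^2 = (1/20)/36 = 1/720
Hence L_6(x) = x^6/720 - x^5/20 + 5 x^4/8 - 10 x^3/3 + 15 x^2/2 - 6 x + 1.

L_6(x); series = x^6/720 - x^5/20 + 5 x^4/8 - 10 x^3/3 + 15 x^2/2 - 6 x + 1


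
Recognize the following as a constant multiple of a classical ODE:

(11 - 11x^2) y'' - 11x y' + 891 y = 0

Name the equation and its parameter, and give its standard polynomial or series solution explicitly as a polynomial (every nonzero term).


All three coefficients share the factor 11; dividing through by 11 gives  (1 - x^2) y'' - x y' + 81 y = 0.
This matches the Chebyshev equation (1 - x^2) y'' - x y' + n^2 y = 0 (note the -x y' term, not -2x y') with n^2 = 81, so n = 9; the polynomial solution is T_9(x).
With y = sum_k a_k x^k, matching x^k gives (k+2)(k+1) a_{k+2} = (k^2 - n^2) a_k = (k - 9)(k + 9) a_k. The right side vanishes at k = 9, so the series with the parity of 9 terminates at degree 9.
Standard normalization: leading coefficient of T_n is 2^(n-1), so a_9 = 2^8 = 256. Work downward with a_k = (k+1)(k+2) a_{k+2} / ((k - 9)(k + 9)):
  a_7 = (8)(9)(256) / ((7 - 9)(7 + 9)) = 18432/(-32) = -576
  a_5 = (6)(7)(-576) / ((5 - 9)(5 + 9)) = -24192/(-56) = 432
  a_3 = (4)(5)(432) / ((3 - 9)(3 + 9)) = 8640/(-72) = -120
  a_1 = (2)(3)(-120) / ((1 - 9)(1 + 9)) = -720/(-80) = 9
Hence T_9(x) = 256 x^9 - 576 x^7 + 432 x^5 - 120 x^3 + 9 x.

T_9(x); series = 256 x^9 - 576 x^7 + 432 x^5 - 120 x^3 + 9 x
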